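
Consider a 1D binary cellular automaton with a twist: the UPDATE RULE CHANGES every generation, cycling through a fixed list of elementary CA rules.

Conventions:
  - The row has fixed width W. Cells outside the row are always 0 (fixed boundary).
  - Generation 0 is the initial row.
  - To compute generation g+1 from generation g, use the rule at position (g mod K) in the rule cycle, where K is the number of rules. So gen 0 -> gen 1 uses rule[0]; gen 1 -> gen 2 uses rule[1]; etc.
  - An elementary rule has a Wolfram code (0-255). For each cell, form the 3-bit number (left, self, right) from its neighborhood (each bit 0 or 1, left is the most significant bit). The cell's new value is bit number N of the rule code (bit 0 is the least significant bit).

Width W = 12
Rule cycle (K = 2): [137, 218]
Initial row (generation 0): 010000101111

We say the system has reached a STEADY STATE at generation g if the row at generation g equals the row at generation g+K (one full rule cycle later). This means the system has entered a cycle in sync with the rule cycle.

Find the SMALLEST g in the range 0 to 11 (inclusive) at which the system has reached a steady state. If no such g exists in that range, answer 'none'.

Gen 0: 010000101111
Gen 1 (rule 137): 000110001110
Gen 2 (rule 218): 001111011111
Gen 3 (rule 137): 101110011110
Gen 4 (rule 218): 001111111111
Gen 5 (rule 137): 101111111110
Gen 6 (rule 218): 001111111111
Gen 7 (rule 137): 101111111110
Gen 8 (rule 218): 001111111111
Gen 9 (rule 137): 101111111110
Gen 10 (rule 218): 001111111111
Gen 11 (rule 137): 101111111110
Gen 12 (rule 218): 001111111111
Gen 13 (rule 137): 101111111110

Answer: 4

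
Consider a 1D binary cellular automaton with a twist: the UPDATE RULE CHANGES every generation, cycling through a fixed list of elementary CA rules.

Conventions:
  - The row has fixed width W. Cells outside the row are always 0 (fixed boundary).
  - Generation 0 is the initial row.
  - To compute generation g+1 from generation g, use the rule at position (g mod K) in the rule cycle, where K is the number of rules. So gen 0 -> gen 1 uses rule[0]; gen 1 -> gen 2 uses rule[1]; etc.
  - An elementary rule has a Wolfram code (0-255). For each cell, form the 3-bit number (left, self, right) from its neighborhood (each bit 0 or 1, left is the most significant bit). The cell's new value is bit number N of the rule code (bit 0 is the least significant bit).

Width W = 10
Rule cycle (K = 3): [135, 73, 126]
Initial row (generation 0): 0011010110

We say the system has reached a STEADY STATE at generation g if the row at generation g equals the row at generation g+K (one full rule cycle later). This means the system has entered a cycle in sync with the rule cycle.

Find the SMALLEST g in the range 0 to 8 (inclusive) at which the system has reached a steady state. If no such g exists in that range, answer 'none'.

Answer: none

Derivation:
Gen 0: 0011010110
Gen 1 (rule 135): 1100010000
Gen 2 (rule 73): 1101000111
Gen 3 (rule 126): 1111101101
Gen 4 (rule 135): 0111000001
Gen 5 (rule 73): 0101011100
Gen 6 (rule 126): 1111110110
Gen 7 (rule 135): 0111100000
Gen 8 (rule 73): 0100101111
Gen 9 (rule 126): 1111111001
Gen 10 (rule 135): 0111110011
Gen 11 (rule 73): 0100010011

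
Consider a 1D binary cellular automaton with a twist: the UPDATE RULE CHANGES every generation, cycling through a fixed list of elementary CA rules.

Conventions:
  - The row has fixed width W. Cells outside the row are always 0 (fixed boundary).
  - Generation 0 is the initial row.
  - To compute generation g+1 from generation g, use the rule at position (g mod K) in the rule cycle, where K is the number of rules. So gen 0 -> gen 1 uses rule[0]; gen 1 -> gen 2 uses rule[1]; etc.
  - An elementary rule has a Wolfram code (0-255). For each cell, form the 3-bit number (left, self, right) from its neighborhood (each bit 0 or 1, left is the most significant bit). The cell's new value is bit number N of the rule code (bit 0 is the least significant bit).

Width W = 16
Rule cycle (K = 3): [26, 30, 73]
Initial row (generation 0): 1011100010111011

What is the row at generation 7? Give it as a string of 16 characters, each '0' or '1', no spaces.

Answer: 0001100100100100

Derivation:
Gen 0: 1011100010111011
Gen 1 (rule 26): 0010010100100010
Gen 2 (rule 30): 0111110111110111
Gen 3 (rule 73): 0100010100010101
Gen 4 (rule 26): 1010100010100000
Gen 5 (rule 30): 1010110110110000
Gen 6 (rule 73): 0000110110110111
Gen 7 (rule 26): 0001100100100100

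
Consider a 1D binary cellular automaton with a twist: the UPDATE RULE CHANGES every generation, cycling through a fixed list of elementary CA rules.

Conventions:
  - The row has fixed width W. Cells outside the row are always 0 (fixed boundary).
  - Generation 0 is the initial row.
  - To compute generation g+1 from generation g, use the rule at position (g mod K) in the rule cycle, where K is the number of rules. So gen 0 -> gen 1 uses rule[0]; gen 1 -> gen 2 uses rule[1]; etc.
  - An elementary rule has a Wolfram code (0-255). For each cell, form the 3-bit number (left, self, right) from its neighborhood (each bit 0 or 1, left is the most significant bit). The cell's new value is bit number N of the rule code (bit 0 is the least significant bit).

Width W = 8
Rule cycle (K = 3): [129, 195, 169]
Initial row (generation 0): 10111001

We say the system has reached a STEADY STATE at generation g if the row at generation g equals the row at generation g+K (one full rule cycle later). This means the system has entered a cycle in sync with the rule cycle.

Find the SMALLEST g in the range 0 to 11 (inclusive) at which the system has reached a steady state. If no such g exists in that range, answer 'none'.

Gen 0: 10111001
Gen 1 (rule 129): 00010000
Gen 2 (rule 195): 11100111
Gen 3 (rule 169): 11000110
Gen 4 (rule 129): 00010000
Gen 5 (rule 195): 11100111
Gen 6 (rule 169): 11000110
Gen 7 (rule 129): 00010000
Gen 8 (rule 195): 11100111
Gen 9 (rule 169): 11000110
Gen 10 (rule 129): 00010000
Gen 11 (rule 195): 11100111
Gen 12 (rule 169): 11000110
Gen 13 (rule 129): 00010000
Gen 14 (rule 195): 11100111

Answer: 1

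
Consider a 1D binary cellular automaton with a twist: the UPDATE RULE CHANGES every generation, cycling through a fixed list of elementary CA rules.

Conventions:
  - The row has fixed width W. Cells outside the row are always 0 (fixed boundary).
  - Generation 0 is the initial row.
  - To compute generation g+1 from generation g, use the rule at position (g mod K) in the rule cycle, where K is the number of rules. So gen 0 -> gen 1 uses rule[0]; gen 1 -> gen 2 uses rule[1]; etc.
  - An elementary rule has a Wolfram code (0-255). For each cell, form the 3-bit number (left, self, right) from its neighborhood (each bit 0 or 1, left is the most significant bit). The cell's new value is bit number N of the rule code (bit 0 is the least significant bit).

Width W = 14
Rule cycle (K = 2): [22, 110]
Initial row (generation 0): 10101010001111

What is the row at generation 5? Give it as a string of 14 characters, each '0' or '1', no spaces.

Answer: 00000000100100

Derivation:
Gen 0: 10101010001111
Gen 1 (rule 22): 10101011010000
Gen 2 (rule 110): 11111111110000
Gen 3 (rule 22): 00000000001000
Gen 4 (rule 110): 00000000011000
Gen 5 (rule 22): 00000000100100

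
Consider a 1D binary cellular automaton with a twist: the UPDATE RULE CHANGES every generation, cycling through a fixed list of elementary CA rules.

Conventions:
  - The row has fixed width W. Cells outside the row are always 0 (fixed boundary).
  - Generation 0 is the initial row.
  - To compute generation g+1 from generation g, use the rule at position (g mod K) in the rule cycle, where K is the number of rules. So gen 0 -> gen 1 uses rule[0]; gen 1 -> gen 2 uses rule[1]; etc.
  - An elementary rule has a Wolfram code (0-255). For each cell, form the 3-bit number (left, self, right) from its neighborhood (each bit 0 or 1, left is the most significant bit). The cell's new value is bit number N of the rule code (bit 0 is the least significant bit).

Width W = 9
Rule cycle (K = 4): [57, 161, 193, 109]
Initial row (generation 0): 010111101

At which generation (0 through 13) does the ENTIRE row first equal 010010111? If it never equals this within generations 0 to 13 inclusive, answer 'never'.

Answer: never

Derivation:
Gen 0: 010111101
Gen 1 (rule 57): 001100010
Gen 2 (rule 161): 100001000
Gen 3 (rule 193): 001100011
Gen 4 (rule 109): 101101011
Gen 5 (rule 57): 011010110
Gen 6 (rule 161): 000101000
Gen 7 (rule 193): 110000011
Gen 8 (rule 109): 110111011
Gen 9 (rule 57): 101100110
Gen 10 (rule 161): 010000000
Gen 11 (rule 193): 000111111
Gen 12 (rule 109): 110100001
Gen 13 (rule 57): 101011100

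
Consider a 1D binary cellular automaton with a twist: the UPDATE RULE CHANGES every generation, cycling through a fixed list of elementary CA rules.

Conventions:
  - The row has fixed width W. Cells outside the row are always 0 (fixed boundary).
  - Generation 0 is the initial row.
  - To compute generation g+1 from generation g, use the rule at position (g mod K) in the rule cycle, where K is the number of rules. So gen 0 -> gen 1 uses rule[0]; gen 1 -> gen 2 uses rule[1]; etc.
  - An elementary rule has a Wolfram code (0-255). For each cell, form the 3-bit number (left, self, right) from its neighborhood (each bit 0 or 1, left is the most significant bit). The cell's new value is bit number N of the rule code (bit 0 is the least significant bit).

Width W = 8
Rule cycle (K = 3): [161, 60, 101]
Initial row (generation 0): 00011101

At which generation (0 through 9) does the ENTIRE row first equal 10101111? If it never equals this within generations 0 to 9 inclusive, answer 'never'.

Answer: 2

Derivation:
Gen 0: 00011101
Gen 1 (rule 161): 11001010
Gen 2 (rule 60): 10101111
Gen 3 (rule 101): 11110001
Gen 4 (rule 161): 01100100
Gen 5 (rule 60): 01010110
Gen 6 (rule 101): 01111010
Gen 7 (rule 161): 00110100
Gen 8 (rule 60): 00101110
Gen 9 (rule 101): 10110010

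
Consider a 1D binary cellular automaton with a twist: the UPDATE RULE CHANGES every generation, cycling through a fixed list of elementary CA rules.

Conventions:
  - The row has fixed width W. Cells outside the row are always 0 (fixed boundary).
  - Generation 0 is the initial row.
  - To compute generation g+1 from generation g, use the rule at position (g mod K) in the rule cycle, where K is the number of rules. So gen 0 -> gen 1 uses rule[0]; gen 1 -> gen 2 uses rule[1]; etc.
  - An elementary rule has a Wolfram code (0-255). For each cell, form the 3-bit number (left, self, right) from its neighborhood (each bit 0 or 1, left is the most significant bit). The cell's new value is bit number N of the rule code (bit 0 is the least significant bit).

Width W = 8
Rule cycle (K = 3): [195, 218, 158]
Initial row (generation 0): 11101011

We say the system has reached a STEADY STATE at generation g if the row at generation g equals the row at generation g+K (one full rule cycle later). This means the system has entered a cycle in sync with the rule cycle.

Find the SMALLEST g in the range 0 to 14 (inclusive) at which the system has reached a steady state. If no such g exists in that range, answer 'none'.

Answer: 5

Derivation:
Gen 0: 11101011
Gen 1 (rule 195): 01100001
Gen 2 (rule 218): 11110010
Gen 3 (rule 158): 11101111
Gen 4 (rule 195): 01100111
Gen 5 (rule 218): 11111111
Gen 6 (rule 158): 11111110
Gen 7 (rule 195): 01111110
Gen 8 (rule 218): 11111111
Gen 9 (rule 158): 11111110
Gen 10 (rule 195): 01111110
Gen 11 (rule 218): 11111111
Gen 12 (rule 158): 11111110
Gen 13 (rule 195): 01111110
Gen 14 (rule 218): 11111111
Gen 15 (rule 158): 11111110
Gen 16 (rule 195): 01111110
Gen 17 (rule 218): 11111111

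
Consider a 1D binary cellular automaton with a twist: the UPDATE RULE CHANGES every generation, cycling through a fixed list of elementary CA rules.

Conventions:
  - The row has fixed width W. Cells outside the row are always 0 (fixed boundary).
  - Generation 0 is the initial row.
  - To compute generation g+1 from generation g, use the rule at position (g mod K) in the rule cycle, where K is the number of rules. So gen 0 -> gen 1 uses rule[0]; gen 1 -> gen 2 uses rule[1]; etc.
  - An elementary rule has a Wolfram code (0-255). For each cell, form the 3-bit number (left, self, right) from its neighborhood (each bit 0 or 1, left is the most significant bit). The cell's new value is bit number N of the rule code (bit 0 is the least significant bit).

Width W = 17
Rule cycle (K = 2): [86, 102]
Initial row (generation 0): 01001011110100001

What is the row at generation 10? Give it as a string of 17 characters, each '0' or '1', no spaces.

Gen 0: 01001011110100001
Gen 1 (rule 86): 11111000010110011
Gen 2 (rule 102): 00001000111010101
Gen 3 (rule 86): 00011101001010101
Gen 4 (rule 102): 00100111011111111
Gen 5 (rule 86): 01111001000000001
Gen 6 (rule 102): 10001011000000011
Gen 7 (rule 86): 11011001100000101
Gen 8 (rule 102): 01101010100001111
Gen 9 (rule 86): 10101010110010001
Gen 10 (rule 102): 11111111010110011

Answer: 11111111010110011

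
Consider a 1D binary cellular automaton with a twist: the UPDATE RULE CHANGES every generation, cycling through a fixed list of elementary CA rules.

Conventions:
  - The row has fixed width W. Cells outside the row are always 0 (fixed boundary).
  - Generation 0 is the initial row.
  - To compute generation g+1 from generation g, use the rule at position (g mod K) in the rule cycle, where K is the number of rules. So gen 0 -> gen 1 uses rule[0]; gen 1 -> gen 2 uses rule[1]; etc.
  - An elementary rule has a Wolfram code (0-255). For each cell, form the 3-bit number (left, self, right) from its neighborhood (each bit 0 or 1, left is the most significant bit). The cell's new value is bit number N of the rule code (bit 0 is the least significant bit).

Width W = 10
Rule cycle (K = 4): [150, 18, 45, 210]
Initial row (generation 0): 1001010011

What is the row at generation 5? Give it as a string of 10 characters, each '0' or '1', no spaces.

Gen 0: 1001010011
Gen 1 (rule 150): 1111011100
Gen 2 (rule 18): 0000000010
Gen 3 (rule 45): 1111111010
Gen 4 (rule 210): 0111111001
Gen 5 (rule 150): 1011110111

Answer: 1011110111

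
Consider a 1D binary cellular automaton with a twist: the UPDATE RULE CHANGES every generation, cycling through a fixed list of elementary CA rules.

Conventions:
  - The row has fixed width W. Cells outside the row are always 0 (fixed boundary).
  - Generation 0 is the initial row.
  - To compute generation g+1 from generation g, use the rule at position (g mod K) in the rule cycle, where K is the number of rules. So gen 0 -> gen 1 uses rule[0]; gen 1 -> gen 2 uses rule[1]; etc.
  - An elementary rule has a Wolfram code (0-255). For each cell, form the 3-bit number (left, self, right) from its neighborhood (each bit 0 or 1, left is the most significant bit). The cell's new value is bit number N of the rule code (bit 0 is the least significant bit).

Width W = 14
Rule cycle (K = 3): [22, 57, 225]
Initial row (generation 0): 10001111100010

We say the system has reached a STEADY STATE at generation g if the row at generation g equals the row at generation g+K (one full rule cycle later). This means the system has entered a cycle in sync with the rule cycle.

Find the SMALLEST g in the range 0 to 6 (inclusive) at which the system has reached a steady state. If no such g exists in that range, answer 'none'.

Gen 0: 10001111100010
Gen 1 (rule 22): 11010000010111
Gen 2 (rule 57): 10101111001100
Gen 3 (rule 225): 01010111000101
Gen 4 (rule 22): 11010000101101
Gen 5 (rule 57): 10101110011010
Gen 6 (rule 225): 01010110001100
Gen 7 (rule 22): 11010001010010
Gen 8 (rule 57): 10101100101001
Gen 9 (rule 225): 01010100010000

Answer: none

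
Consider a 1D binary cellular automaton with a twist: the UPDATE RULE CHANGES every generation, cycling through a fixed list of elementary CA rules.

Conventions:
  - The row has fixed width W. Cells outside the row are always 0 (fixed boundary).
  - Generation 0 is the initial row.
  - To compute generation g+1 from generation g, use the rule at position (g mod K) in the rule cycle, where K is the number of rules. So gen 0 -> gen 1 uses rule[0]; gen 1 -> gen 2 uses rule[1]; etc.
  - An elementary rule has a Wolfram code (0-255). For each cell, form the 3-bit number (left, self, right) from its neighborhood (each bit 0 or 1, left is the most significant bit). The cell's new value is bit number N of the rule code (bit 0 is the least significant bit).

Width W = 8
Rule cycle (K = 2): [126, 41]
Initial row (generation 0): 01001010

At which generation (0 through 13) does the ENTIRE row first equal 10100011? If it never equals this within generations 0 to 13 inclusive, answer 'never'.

Answer: never

Derivation:
Gen 0: 01001010
Gen 1 (rule 126): 11111111
Gen 2 (rule 41): 10000000
Gen 3 (rule 126): 11000000
Gen 4 (rule 41): 10011111
Gen 5 (rule 126): 11110001
Gen 6 (rule 41): 10000100
Gen 7 (rule 126): 11001110
Gen 8 (rule 41): 10001000
Gen 9 (rule 126): 11011100
Gen 10 (rule 41): 10110001
Gen 11 (rule 126): 11111011
Gen 12 (rule 41): 10000110
Gen 13 (rule 126): 11001111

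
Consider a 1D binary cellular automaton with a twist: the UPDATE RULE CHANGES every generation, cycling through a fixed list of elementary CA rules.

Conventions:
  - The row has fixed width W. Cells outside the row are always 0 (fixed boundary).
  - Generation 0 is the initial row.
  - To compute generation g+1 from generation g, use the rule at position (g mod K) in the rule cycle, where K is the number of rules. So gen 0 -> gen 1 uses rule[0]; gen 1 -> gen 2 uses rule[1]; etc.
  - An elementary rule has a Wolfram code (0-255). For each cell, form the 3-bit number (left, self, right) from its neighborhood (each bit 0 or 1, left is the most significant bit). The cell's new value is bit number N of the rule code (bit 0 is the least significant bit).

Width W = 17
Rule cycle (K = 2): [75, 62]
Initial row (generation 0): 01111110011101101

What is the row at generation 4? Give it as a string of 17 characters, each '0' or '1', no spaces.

Answer: 00011011111111100

Derivation:
Gen 0: 01111110011101101
Gen 1 (rule 75): 11000010110101100
Gen 2 (rule 62): 10100111101111010
Gen 3 (rule 75): 00001100101001000
Gen 4 (rule 62): 00011011111111100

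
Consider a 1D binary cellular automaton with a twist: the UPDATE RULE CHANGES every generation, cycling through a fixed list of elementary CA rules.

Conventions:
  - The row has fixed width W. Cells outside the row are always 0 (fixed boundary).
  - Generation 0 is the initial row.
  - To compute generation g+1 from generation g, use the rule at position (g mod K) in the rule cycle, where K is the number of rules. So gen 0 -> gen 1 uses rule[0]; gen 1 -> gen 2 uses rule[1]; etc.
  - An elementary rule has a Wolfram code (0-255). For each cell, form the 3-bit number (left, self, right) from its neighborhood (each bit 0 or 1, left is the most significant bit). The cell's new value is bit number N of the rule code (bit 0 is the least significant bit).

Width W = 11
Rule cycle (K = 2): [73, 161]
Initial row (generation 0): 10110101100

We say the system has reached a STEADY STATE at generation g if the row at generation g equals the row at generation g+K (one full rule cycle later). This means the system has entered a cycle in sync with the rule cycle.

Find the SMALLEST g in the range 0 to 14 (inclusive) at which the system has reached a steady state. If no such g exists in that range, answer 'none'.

Answer: 14

Derivation:
Gen 0: 10110101100
Gen 1 (rule 73): 00110001101
Gen 2 (rule 161): 10000100010
Gen 3 (rule 73): 00110001000
Gen 4 (rule 161): 10000100011
Gen 5 (rule 73): 00110001011
Gen 6 (rule 161): 10000100100
Gen 7 (rule 73): 00110000001
Gen 8 (rule 161): 10000111100
Gen 9 (rule 73): 00110100101
Gen 10 (rule 161): 10001000010
Gen 11 (rule 73): 00100011000
Gen 12 (rule 161): 10001000011
Gen 13 (rule 73): 00100011011
Gen 14 (rule 161): 10001000100
Gen 15 (rule 73): 00100010001
Gen 16 (rule 161): 10001000100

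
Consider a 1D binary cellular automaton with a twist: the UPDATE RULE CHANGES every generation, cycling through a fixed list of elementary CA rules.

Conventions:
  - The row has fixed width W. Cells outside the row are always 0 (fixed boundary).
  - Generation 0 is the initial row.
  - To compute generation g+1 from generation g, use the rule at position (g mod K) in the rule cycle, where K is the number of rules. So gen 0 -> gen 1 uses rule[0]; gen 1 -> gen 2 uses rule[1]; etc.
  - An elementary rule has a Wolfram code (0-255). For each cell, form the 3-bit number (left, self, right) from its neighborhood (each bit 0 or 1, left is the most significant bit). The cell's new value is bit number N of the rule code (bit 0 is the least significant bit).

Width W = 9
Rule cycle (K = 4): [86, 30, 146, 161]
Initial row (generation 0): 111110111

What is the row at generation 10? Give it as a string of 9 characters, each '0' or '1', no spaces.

Gen 0: 111110111
Gen 1 (rule 86): 000010001
Gen 2 (rule 30): 000111011
Gen 3 (rule 146): 001010000
Gen 4 (rule 161): 100100111
Gen 5 (rule 86): 111111001
Gen 6 (rule 30): 100000111
Gen 7 (rule 146): 010001010
Gen 8 (rule 161): 000100100
Gen 9 (rule 86): 001111110
Gen 10 (rule 30): 011000001

Answer: 011000001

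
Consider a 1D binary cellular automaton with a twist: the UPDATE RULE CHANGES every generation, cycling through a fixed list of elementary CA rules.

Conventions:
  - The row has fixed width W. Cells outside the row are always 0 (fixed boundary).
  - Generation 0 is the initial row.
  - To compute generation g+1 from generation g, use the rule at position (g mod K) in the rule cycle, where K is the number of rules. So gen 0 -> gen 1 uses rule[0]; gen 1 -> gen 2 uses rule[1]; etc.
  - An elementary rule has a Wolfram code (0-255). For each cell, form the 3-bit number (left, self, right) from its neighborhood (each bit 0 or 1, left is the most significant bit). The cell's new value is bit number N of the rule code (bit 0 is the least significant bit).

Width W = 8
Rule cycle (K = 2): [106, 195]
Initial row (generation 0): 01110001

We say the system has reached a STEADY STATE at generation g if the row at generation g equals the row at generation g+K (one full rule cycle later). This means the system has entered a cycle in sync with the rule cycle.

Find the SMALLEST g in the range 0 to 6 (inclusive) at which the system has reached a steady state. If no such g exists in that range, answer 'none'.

Answer: 5

Derivation:
Gen 0: 01110001
Gen 1 (rule 106): 11010010
Gen 2 (rule 195): 01000100
Gen 3 (rule 106): 10001000
Gen 4 (rule 195): 00110011
Gen 5 (rule 106): 01110111
Gen 6 (rule 195): 10110011
Gen 7 (rule 106): 01110111
Gen 8 (rule 195): 10110011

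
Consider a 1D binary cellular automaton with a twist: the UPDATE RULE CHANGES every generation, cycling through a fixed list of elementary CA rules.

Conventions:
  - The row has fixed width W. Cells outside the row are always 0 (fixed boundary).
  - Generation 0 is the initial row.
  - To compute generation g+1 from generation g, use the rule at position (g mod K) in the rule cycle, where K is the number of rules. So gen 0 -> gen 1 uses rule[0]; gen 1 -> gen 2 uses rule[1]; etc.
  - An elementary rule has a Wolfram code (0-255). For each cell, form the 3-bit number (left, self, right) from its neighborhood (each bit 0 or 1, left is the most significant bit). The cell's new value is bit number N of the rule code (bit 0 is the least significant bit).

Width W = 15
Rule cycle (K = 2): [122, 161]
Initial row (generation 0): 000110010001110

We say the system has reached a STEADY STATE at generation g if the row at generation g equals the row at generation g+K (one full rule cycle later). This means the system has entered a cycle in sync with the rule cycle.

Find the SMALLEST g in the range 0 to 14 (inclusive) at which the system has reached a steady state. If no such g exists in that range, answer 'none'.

Answer: 4

Derivation:
Gen 0: 000110010001110
Gen 1 (rule 122): 001111101011011
Gen 2 (rule 161): 100111010100100
Gen 3 (rule 122): 011101101011010
Gen 4 (rule 161): 001010010100100
Gen 5 (rule 122): 010101101011010
Gen 6 (rule 161): 001010010100100
Gen 7 (rule 122): 010101101011010
Gen 8 (rule 161): 001010010100100
Gen 9 (rule 122): 010101101011010
Gen 10 (rule 161): 001010010100100
Gen 11 (rule 122): 010101101011010
Gen 12 (rule 161): 001010010100100
Gen 13 (rule 122): 010101101011010
Gen 14 (rule 161): 001010010100100
Gen 15 (rule 122): 010101101011010
Gen 16 (rule 161): 001010010100100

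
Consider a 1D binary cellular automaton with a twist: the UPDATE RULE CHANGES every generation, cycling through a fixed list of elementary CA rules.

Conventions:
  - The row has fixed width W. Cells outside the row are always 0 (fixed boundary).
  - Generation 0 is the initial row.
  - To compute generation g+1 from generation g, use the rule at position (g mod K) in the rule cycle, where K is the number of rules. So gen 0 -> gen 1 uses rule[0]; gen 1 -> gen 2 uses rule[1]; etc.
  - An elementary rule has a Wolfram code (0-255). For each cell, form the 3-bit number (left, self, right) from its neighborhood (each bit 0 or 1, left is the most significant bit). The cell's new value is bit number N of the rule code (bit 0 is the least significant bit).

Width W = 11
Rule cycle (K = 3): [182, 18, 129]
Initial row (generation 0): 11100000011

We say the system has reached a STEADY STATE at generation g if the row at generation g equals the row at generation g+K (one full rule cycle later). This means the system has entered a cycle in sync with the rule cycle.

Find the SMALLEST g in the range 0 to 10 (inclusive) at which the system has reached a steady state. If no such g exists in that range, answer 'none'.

Answer: 8

Derivation:
Gen 0: 11100000011
Gen 1 (rule 182): 01010000100
Gen 2 (rule 18): 10001001010
Gen 3 (rule 129): 00100000000
Gen 4 (rule 182): 01110000000
Gen 5 (rule 18): 10001000000
Gen 6 (rule 129): 00100011111
Gen 7 (rule 182): 01110101110
Gen 8 (rule 18): 10000000001
Gen 9 (rule 129): 00111111100
Gen 10 (rule 182): 01011111010
Gen 11 (rule 18): 10000000001
Gen 12 (rule 129): 00111111100
Gen 13 (rule 182): 01011111010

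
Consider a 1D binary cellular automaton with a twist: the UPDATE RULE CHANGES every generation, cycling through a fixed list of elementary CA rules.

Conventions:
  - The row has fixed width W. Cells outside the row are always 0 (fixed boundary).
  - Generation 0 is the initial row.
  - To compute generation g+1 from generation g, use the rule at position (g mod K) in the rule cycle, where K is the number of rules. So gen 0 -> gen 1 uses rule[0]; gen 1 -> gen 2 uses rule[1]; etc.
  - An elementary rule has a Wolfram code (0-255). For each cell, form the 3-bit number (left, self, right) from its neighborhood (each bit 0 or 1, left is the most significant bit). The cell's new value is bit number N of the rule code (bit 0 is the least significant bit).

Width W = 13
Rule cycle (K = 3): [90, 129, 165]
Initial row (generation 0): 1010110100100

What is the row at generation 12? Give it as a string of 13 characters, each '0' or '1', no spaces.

Gen 0: 1010110100100
Gen 1 (rule 90): 0000110011010
Gen 2 (rule 129): 1110000000000
Gen 3 (rule 165): 0100111111111
Gen 4 (rule 90): 1011100000001
Gen 5 (rule 129): 0001001111100
Gen 6 (rule 165): 1101000111001
Gen 7 (rule 90): 1100101101110
Gen 8 (rule 129): 0000000000100
Gen 9 (rule 165): 1111111110101
Gen 10 (rule 90): 1000000010000
Gen 11 (rule 129): 0011111000111
Gen 12 (rule 165): 1001110010010

Answer: 1001110010010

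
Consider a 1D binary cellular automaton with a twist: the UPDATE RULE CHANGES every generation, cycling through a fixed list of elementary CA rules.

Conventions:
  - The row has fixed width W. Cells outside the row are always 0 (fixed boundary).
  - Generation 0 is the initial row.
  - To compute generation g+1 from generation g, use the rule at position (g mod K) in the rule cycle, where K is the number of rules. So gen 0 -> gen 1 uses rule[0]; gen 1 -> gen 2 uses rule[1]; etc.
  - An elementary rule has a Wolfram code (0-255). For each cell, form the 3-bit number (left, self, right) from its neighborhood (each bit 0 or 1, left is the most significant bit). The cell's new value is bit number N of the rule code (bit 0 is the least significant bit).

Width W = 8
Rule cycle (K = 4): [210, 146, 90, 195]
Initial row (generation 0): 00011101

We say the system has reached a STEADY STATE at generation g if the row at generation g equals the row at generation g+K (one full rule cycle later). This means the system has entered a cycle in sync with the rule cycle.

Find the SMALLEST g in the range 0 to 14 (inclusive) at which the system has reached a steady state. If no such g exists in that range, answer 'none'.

Answer: none

Derivation:
Gen 0: 00011101
Gen 1 (rule 210): 00101100
Gen 2 (rule 146): 01000010
Gen 3 (rule 90): 10100101
Gen 4 (rule 195): 00001000
Gen 5 (rule 210): 00010100
Gen 6 (rule 146): 00100010
Gen 7 (rule 90): 01010101
Gen 8 (rule 195): 10000000
Gen 9 (rule 210): 01000000
Gen 10 (rule 146): 10100000
Gen 11 (rule 90): 00010000
Gen 12 (rule 195): 11100111
Gen 13 (rule 210): 01111011
Gen 14 (rule 146): 10110000
Gen 15 (rule 90): 00111000
Gen 16 (rule 195): 11011011
Gen 17 (rule 210): 01001001
Gen 18 (rule 146): 10110110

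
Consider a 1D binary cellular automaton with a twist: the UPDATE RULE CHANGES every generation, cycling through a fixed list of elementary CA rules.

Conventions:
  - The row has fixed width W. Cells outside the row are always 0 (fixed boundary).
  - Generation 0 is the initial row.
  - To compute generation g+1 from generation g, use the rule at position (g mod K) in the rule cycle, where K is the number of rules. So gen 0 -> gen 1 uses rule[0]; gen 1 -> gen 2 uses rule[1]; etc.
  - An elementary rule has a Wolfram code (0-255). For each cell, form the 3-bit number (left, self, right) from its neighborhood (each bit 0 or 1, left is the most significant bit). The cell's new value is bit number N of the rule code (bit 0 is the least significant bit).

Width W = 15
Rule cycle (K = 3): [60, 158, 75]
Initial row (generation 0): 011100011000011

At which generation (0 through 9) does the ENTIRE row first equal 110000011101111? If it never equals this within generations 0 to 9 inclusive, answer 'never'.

Answer: 4

Derivation:
Gen 0: 011100011000011
Gen 1 (rule 60): 010010010100010
Gen 2 (rule 158): 111111110110111
Gen 3 (rule 75): 100000010110101
Gen 4 (rule 60): 110000011101111
Gen 5 (rule 158): 101000111001110
Gen 6 (rule 75): 000011101011010
Gen 7 (rule 60): 000010011110111
Gen 8 (rule 158): 000111111100110
Gen 9 (rule 75): 111100000101110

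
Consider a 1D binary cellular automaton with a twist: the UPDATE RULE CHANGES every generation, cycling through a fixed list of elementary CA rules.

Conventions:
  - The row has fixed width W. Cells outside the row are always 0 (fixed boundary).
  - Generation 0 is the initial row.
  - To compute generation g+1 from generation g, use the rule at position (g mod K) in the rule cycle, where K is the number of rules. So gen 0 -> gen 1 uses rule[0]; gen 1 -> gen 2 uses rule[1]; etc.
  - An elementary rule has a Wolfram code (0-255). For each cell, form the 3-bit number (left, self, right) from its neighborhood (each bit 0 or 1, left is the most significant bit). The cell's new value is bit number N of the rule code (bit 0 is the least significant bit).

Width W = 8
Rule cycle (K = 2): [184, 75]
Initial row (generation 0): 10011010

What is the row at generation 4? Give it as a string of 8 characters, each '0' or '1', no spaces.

Answer: 10011111

Derivation:
Gen 0: 10011010
Gen 1 (rule 184): 01010101
Gen 2 (rule 75): 10000000
Gen 3 (rule 184): 01000000
Gen 4 (rule 75): 10011111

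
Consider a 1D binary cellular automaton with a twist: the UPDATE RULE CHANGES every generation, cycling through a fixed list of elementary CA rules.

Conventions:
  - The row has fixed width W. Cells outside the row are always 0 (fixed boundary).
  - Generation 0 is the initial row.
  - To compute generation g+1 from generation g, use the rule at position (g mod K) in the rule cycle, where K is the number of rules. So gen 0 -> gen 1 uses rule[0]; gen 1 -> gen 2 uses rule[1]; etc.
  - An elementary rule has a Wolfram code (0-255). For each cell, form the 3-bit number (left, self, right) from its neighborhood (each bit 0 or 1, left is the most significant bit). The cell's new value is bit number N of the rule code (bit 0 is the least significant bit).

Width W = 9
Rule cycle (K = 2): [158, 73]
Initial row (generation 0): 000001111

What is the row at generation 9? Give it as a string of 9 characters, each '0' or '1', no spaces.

Gen 0: 000001111
Gen 1 (rule 158): 000011110
Gen 2 (rule 73): 111010010
Gen 3 (rule 158): 110011111
Gen 4 (rule 73): 110010001
Gen 5 (rule 158): 101111011
Gen 6 (rule 73): 001001011
Gen 7 (rule 158): 011111010
Gen 8 (rule 73): 010001000
Gen 9 (rule 158): 111011100

Answer: 111011100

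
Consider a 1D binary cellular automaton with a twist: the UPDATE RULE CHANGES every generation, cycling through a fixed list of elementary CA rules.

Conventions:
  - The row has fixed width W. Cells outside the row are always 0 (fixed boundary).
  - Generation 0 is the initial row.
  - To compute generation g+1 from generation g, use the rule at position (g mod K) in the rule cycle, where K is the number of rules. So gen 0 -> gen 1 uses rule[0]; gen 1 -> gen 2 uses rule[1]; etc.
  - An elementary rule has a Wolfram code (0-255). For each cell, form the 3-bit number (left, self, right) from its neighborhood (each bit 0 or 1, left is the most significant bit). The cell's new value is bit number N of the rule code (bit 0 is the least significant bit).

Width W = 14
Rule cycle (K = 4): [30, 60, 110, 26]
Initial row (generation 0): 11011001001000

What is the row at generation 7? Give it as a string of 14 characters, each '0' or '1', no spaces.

Gen 0: 11011001001000
Gen 1 (rule 30): 10010111111100
Gen 2 (rule 60): 11011100000010
Gen 3 (rule 110): 11110100000110
Gen 4 (rule 26): 10000010001101
Gen 5 (rule 30): 11000111011001
Gen 6 (rule 60): 10100100110101
Gen 7 (rule 110): 11101101111111

Answer: 11101101111111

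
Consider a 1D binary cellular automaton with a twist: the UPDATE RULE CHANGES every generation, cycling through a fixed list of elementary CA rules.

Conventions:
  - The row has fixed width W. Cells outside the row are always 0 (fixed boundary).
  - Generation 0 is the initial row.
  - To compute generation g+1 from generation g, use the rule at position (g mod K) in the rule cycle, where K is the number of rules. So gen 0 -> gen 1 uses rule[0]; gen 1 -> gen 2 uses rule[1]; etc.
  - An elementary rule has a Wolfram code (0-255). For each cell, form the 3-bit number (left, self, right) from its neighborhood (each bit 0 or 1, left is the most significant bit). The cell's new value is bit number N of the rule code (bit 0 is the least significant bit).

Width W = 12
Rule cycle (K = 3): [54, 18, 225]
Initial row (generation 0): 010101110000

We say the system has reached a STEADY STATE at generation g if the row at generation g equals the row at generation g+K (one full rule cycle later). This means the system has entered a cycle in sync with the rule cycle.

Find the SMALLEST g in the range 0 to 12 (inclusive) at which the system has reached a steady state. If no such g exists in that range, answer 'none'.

Answer: none

Derivation:
Gen 0: 010101110000
Gen 1 (rule 54): 111110001000
Gen 2 (rule 18): 000001010100
Gen 3 (rule 225): 111100101001
Gen 4 (rule 54): 000011111111
Gen 5 (rule 18): 000100000000
Gen 6 (rule 225): 110001111111
Gen 7 (rule 54): 001010000000
Gen 8 (rule 18): 010001000000
Gen 9 (rule 225): 000100011111
Gen 10 (rule 54): 001110100000
Gen 11 (rule 18): 010000010000
Gen 12 (rule 225): 000111000111
Gen 13 (rule 54): 001000101000
Gen 14 (rule 18): 010101000100
Gen 15 (rule 225): 001010010001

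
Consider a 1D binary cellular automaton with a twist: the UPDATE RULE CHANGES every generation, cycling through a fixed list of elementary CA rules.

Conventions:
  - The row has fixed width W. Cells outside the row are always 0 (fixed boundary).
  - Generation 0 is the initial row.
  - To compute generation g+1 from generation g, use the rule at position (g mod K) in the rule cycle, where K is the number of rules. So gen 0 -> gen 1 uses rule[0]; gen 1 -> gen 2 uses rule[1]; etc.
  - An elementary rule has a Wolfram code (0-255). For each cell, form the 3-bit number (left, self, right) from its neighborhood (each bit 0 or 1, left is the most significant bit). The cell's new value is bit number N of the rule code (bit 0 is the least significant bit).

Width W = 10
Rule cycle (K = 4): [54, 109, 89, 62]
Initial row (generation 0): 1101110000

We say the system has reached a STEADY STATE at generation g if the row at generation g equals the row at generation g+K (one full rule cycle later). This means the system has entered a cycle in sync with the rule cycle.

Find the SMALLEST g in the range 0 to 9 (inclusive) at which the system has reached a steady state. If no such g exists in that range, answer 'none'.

Gen 0: 1101110000
Gen 1 (rule 54): 0010001000
Gen 2 (rule 109): 1010101011
Gen 3 (rule 89): 0000000011
Gen 4 (rule 62): 0000000110
Gen 5 (rule 54): 0000001001
Gen 6 (rule 109): 1111101001
Gen 7 (rule 89): 1000100100
Gen 8 (rule 62): 1101111110
Gen 9 (rule 54): 0010000001
Gen 10 (rule 109): 1010111101
Gen 11 (rule 89): 0000100100
Gen 12 (rule 62): 0001111110
Gen 13 (rule 54): 0010000001

Answer: 9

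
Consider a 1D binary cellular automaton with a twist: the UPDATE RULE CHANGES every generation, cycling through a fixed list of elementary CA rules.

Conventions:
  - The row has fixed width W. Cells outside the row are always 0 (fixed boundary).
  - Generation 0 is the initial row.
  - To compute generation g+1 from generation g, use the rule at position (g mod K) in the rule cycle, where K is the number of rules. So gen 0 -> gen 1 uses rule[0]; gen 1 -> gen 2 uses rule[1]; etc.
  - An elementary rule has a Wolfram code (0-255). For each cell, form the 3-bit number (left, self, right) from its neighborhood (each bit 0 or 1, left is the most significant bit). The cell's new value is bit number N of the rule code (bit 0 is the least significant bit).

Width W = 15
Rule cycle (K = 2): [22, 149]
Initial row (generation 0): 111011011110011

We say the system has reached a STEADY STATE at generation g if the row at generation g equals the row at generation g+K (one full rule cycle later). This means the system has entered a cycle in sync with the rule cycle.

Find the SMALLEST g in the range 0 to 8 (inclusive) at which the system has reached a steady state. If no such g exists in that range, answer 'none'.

Answer: 7

Derivation:
Gen 0: 111011011110011
Gen 1 (rule 22): 000000000001100
Gen 2 (rule 149): 111111111100011
Gen 3 (rule 22): 000000000010100
Gen 4 (rule 149): 111111111010111
Gen 5 (rule 22): 000000000010000
Gen 6 (rule 149): 111111111011111
Gen 7 (rule 22): 000000000000000
Gen 8 (rule 149): 111111111111111
Gen 9 (rule 22): 000000000000000
Gen 10 (rule 149): 111111111111111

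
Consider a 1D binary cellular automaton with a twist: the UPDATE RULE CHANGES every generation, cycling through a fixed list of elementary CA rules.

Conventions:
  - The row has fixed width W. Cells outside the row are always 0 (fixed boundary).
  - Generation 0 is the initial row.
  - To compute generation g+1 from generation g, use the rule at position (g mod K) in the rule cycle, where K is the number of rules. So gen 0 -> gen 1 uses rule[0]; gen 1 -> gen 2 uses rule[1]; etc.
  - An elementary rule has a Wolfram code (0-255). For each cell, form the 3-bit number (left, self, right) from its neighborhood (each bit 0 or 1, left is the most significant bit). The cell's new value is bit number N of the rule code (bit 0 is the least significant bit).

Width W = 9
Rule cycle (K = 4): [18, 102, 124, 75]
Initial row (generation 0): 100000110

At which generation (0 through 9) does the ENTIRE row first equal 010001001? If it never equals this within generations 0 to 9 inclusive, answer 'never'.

Answer: 1

Derivation:
Gen 0: 100000110
Gen 1 (rule 18): 010001001
Gen 2 (rule 102): 110011011
Gen 3 (rule 124): 111011111
Gen 4 (rule 75): 101010001
Gen 5 (rule 18): 000001010
Gen 6 (rule 102): 000011110
Gen 7 (rule 124): 000010011
Gen 8 (rule 75): 111100111
Gen 9 (rule 18): 000011000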